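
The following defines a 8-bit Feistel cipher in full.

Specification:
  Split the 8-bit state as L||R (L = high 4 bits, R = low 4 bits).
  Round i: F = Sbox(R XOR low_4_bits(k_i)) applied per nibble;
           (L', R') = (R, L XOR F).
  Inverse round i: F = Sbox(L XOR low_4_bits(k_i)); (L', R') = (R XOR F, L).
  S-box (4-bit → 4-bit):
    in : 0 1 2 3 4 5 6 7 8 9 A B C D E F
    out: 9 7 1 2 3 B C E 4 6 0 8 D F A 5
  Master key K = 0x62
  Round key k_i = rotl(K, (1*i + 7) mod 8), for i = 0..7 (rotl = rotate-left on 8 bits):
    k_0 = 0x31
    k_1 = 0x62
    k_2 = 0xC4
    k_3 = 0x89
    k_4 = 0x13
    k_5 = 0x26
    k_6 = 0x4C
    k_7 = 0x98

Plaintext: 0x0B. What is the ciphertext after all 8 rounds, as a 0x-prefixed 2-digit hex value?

0xC8

s_0 = plaintext = 0x0B
s_1 = Round(s_0, k_0) = 0xB0
s_2 = Round(s_1, k_1) = 0x0A
s_3 = Round(s_2, k_2) = 0xAA
s_4 = Round(s_3, k_3) = 0xA8
s_5 = Round(s_4, k_4) = 0x82
s_6 = Round(s_5, k_5) = 0x2B
s_7 = Round(s_6, k_6) = 0xBC
s_8 = Round(s_7, k_7) = 0xC8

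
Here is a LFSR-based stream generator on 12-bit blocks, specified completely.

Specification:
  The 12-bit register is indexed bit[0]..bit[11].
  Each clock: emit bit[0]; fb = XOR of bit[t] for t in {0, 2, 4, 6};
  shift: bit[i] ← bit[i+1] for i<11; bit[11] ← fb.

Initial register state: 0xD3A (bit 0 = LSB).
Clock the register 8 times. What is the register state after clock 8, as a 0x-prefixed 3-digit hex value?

reg_0 = 0xD3A
clock 1: out=0, reg = 0xE9D
clock 2: out=1, reg = 0xF4E
clock 3: out=0, reg = 0x7A7
clock 4: out=1, reg = 0x3D3
clock 5: out=1, reg = 0x9E9
clock 6: out=1, reg = 0x4F4
clock 7: out=0, reg = 0xA7A
clock 8: out=0, reg = 0x53D

0x53D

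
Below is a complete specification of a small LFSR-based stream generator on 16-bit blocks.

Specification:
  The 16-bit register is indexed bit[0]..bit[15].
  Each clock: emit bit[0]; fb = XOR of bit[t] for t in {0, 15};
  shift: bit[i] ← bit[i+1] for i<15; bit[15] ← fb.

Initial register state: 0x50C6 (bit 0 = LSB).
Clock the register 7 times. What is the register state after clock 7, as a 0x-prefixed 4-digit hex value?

0x84A1

reg_0 = 0x50C6
clock 1: out=0, reg = 0x2863
clock 2: out=1, reg = 0x9431
clock 3: out=1, reg = 0x4A18
clock 4: out=0, reg = 0x250C
clock 5: out=0, reg = 0x1286
clock 6: out=0, reg = 0x0943
clock 7: out=1, reg = 0x84A1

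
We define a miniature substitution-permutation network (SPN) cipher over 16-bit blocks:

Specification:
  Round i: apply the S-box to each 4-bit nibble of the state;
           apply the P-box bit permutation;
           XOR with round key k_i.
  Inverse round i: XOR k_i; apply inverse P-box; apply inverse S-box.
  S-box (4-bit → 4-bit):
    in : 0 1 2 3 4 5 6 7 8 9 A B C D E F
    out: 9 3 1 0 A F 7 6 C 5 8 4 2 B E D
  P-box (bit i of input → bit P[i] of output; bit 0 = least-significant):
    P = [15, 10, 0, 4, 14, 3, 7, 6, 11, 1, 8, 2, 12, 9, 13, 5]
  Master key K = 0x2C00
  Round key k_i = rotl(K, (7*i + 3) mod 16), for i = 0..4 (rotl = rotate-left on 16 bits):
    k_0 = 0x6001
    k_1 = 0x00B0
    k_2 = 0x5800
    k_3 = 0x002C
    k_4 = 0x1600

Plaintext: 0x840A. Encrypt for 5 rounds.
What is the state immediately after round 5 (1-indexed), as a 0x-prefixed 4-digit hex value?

0xEC0A

s_0 = plaintext = 0x840A
s_1 = Round(s_0, k_0) = 0x0077
s_2 = Round(s_1, k_1) = 0x1C1D
s_3 = Round(s_2, k_2) = 0x8E1A
s_4 = Round(s_3, k_3) = 0x6112
s_5 = Round(s_4, k_4) = 0xEC0A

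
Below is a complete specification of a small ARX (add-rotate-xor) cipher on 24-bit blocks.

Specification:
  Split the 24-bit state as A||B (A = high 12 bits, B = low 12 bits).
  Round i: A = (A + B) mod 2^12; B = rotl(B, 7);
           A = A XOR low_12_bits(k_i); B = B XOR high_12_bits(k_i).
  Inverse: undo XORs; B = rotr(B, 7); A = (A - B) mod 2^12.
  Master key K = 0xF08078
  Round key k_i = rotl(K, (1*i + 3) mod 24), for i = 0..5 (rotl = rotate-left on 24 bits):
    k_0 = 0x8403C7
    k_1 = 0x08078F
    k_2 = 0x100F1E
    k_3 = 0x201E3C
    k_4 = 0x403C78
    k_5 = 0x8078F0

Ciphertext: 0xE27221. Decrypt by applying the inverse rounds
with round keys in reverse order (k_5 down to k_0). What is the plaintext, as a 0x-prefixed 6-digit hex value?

0x6A00BE

s_0 = ciphertext = 0xE27221
s_1 = InvRound(s_0, k_5) = 0x2034D4
s_2 = InvRound(s_1, k_4) = 0x39AAE1
s_3 = InvRound(s_2, k_3) = 0x195C11
s_4 = InvRound(s_3, k_2) = 0xC5123A
s_5 = InvRound(s_4, k_1) = 0x499745
s_6 = InvRound(s_5, k_0) = 0x6A00BE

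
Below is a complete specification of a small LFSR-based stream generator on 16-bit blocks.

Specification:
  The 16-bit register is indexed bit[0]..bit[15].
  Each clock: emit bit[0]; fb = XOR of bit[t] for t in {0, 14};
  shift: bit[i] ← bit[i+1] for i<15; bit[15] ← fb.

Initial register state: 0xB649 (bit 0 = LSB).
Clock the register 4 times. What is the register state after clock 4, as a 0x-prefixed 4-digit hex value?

0x7B64

reg_0 = 0xB649
clock 1: out=1, reg = 0xDB24
clock 2: out=0, reg = 0xED92
clock 3: out=0, reg = 0xF6C9
clock 4: out=1, reg = 0x7B64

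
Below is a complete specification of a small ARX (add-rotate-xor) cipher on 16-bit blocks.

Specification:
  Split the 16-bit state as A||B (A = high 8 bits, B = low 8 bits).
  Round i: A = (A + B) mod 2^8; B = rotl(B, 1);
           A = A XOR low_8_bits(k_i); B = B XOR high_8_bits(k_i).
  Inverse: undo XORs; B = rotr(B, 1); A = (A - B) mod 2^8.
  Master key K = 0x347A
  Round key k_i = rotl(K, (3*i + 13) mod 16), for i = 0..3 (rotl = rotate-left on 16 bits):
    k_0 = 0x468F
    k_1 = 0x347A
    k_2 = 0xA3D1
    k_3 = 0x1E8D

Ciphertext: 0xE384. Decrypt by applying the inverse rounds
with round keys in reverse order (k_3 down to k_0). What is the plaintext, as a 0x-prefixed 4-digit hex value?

s_0 = ciphertext = 0xE384
s_1 = InvRound(s_0, k_3) = 0x214D
s_2 = InvRound(s_1, k_2) = 0x7977
s_3 = InvRound(s_2, k_1) = 0x62A1
s_4 = InvRound(s_3, k_0) = 0xFAF3

0xFAF3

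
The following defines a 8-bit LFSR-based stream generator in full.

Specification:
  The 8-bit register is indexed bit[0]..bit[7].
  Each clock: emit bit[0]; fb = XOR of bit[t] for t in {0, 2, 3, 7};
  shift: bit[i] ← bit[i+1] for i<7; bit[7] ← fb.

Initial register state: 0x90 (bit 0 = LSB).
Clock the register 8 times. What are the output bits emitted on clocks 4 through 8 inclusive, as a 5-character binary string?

reg_0 = 0x90
clock 1: out=0, reg = 0xC8
clock 2: out=0, reg = 0x64
clock 3: out=0, reg = 0xB2
clock 4: out=0, reg = 0xD9
clock 5: out=1, reg = 0xEC
clock 6: out=0, reg = 0xF6
clock 7: out=0, reg = 0x7B
clock 8: out=1, reg = 0x3D

01001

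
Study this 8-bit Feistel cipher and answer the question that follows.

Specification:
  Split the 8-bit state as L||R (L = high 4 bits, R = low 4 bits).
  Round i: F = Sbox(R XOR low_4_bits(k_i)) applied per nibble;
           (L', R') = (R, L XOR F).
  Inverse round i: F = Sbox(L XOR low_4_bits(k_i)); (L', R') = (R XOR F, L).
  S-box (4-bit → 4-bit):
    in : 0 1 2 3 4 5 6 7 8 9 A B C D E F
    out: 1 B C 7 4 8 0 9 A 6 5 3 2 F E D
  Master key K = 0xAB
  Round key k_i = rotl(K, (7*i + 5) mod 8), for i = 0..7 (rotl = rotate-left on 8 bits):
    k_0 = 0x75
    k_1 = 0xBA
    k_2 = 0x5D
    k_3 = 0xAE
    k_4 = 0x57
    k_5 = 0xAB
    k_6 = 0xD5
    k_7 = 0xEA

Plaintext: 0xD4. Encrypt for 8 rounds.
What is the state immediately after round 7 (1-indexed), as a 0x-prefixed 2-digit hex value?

0x9B

s_0 = plaintext = 0xD4
s_1 = Round(s_0, k_0) = 0x46
s_2 = Round(s_1, k_1) = 0x66
s_3 = Round(s_2, k_2) = 0x65
s_4 = Round(s_3, k_3) = 0x55
s_5 = Round(s_4, k_4) = 0x59
s_6 = Round(s_5, k_5) = 0x99
s_7 = Round(s_6, k_6) = 0x9B
s_8 = Round(s_7, k_7) = 0xB2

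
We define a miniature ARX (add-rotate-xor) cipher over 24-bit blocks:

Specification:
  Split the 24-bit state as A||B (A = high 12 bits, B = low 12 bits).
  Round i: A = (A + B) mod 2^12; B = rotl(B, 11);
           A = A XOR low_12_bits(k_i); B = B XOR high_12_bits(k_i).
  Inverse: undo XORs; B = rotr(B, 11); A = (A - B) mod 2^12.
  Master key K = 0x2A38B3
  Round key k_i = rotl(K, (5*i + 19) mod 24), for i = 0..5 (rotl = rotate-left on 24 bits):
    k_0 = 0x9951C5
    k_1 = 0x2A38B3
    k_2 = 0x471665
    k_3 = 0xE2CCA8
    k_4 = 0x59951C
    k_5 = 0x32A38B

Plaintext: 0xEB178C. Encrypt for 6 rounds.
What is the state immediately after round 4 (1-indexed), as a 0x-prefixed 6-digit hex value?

s_0 = plaintext = 0xEB178C
s_1 = Round(s_0, k_0) = 0x7F8A53
s_2 = Round(s_1, k_1) = 0xAF8F8A
s_3 = Round(s_2, k_2) = 0xCE73B4
s_4 = Round(s_3, k_3) = 0xC33FF6
s_5 = Round(s_4, k_4) = 0x935262
s_6 = Round(s_5, k_5) = 0x81C21B

0xC33FF6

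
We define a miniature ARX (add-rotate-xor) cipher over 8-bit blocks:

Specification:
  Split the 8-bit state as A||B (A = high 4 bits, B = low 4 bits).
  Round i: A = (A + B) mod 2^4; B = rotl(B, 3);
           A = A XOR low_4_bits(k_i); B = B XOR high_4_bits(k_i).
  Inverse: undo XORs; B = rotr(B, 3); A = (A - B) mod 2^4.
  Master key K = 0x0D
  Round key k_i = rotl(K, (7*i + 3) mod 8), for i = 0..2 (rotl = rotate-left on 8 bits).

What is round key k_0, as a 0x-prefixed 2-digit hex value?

0x68

K = 0x0D
k_0 = rotl(K, (7*0+3) mod 8) = rotl(K, 3) = 0x68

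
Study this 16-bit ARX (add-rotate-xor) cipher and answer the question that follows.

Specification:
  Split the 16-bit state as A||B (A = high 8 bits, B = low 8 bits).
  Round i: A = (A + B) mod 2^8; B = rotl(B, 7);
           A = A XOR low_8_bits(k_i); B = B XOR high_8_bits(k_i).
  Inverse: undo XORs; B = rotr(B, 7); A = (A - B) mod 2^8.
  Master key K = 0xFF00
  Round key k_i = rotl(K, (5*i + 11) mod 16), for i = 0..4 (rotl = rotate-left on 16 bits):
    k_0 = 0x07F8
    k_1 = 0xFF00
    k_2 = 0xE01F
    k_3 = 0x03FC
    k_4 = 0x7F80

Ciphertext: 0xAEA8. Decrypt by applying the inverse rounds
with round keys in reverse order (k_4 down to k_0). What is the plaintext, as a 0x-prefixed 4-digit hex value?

0x153C

s_0 = ciphertext = 0xAEA8
s_1 = InvRound(s_0, k_4) = 0x7FAF
s_2 = InvRound(s_1, k_3) = 0x2A59
s_3 = InvRound(s_2, k_2) = 0xC273
s_4 = InvRound(s_3, k_1) = 0xA919
s_5 = InvRound(s_4, k_0) = 0x153C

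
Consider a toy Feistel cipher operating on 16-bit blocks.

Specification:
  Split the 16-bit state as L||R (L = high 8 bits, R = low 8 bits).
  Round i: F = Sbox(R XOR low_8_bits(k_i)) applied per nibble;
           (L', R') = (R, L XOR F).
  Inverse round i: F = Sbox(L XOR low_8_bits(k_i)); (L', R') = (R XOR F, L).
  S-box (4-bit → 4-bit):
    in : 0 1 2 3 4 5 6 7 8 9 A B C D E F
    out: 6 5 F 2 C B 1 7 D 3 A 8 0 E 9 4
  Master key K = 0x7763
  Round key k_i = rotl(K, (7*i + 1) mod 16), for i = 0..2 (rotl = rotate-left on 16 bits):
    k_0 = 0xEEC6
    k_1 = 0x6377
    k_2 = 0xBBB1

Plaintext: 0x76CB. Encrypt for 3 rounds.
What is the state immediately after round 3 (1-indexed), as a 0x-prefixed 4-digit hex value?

0xDF01

s_0 = plaintext = 0x76CB
s_1 = Round(s_0, k_0) = 0xCB18
s_2 = Round(s_1, k_1) = 0x18DF
s_3 = Round(s_2, k_2) = 0xDF01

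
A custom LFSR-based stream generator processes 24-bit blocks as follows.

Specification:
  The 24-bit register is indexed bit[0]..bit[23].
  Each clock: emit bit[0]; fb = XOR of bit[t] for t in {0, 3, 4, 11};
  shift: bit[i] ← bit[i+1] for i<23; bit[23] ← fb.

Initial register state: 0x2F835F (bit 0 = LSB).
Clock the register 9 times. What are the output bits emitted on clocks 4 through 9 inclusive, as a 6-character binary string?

reg_0 = 0x2F835F
clock 1: out=1, reg = 0x97C1AF
clock 2: out=1, reg = 0x4BE0D7
clock 3: out=1, reg = 0x25F06B
clock 4: out=1, reg = 0x12F835
clock 5: out=1, reg = 0x897C1A
clock 6: out=0, reg = 0xC4BE0D
clock 7: out=1, reg = 0xE25F06
clock 8: out=0, reg = 0xF12F83
clock 9: out=1, reg = 0x7897C1

110101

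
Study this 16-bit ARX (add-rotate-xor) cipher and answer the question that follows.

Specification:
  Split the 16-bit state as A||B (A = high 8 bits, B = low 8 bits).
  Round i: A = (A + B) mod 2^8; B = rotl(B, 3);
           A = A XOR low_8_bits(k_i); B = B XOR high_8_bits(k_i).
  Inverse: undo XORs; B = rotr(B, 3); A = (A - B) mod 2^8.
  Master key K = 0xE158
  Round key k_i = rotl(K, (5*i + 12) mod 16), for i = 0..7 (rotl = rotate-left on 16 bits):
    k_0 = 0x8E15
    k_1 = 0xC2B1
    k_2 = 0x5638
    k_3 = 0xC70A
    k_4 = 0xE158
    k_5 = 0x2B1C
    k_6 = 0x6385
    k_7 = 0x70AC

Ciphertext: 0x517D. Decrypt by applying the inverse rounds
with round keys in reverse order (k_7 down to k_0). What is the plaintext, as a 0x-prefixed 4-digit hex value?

0xC492

s_0 = ciphertext = 0x517D
s_1 = InvRound(s_0, k_7) = 0x5CA1
s_2 = InvRound(s_1, k_6) = 0x8158
s_3 = InvRound(s_2, k_5) = 0x2F6E
s_4 = InvRound(s_3, k_4) = 0x86F1
s_5 = InvRound(s_4, k_3) = 0xC6C6
s_6 = InvRound(s_5, k_2) = 0xEC12
s_7 = InvRound(s_6, k_1) = 0x431A
s_8 = InvRound(s_7, k_0) = 0xC492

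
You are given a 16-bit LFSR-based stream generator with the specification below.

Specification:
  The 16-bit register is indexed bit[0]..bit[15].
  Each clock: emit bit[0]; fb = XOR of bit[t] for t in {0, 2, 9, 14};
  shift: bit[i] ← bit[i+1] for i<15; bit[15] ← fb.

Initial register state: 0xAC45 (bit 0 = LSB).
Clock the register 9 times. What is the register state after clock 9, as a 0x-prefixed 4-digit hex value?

reg_0 = 0xAC45
clock 1: out=1, reg = 0x5622
clock 2: out=0, reg = 0x2B11
clock 3: out=1, reg = 0x1588
clock 4: out=0, reg = 0x0AC4
clock 5: out=0, reg = 0x0562
clock 6: out=0, reg = 0x02B1
clock 7: out=1, reg = 0x0158
clock 8: out=0, reg = 0x00AC
clock 9: out=0, reg = 0x8056

0x8056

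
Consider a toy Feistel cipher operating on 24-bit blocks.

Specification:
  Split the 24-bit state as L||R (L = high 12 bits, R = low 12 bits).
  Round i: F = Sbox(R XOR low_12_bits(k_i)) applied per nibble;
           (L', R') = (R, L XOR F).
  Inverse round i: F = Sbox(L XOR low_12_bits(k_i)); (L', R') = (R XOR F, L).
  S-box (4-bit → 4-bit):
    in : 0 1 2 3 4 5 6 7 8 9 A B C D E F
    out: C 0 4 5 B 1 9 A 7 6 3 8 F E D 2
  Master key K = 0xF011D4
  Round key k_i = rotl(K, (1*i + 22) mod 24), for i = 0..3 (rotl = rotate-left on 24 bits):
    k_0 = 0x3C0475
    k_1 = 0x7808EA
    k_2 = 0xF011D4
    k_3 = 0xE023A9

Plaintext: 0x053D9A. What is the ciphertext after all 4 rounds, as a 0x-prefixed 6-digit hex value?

0x6681F2

s_0 = plaintext = 0x053D9A
s_1 = Round(s_0, k_0) = 0xD9A681
s_2 = Round(s_1, k_1) = 0x681002
s_3 = Round(s_2, k_2) = 0x002668
s_4 = Round(s_3, k_3) = 0x6681F2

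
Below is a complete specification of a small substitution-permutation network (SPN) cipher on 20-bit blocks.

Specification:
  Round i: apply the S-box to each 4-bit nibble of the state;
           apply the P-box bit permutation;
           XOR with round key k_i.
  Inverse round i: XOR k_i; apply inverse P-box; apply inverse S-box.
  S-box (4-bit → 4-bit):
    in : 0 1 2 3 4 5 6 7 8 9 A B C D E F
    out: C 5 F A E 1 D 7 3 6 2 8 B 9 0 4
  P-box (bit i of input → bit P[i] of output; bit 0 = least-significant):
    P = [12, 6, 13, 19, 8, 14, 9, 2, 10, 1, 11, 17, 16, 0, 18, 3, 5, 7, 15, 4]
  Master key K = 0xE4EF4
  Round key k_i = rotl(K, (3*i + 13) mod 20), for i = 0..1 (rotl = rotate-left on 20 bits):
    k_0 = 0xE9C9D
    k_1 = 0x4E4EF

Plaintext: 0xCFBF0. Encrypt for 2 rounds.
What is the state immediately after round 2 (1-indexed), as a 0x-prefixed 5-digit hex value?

0xC37F3

s_0 = plaintext = 0xCFBF0
s_1 = Round(s_0, k_0) = 0x0BE2D
s_2 = Round(s_1, k_1) = 0xC37F3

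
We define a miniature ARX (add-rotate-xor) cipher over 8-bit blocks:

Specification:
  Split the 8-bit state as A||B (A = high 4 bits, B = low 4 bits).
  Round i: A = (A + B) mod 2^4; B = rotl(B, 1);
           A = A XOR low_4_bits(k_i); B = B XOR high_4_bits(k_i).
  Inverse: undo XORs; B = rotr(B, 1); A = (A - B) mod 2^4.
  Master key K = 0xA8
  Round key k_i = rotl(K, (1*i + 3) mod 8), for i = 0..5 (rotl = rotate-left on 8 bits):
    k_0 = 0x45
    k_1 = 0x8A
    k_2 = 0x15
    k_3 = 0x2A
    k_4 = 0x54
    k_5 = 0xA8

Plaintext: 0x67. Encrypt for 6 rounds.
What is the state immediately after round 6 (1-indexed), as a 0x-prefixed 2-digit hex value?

s_0 = plaintext = 0x67
s_1 = Round(s_0, k_0) = 0x8A
s_2 = Round(s_1, k_1) = 0x8D
s_3 = Round(s_2, k_2) = 0x0A
s_4 = Round(s_3, k_3) = 0x07
s_5 = Round(s_4, k_4) = 0x3B
s_6 = Round(s_5, k_5) = 0x6D

0x6D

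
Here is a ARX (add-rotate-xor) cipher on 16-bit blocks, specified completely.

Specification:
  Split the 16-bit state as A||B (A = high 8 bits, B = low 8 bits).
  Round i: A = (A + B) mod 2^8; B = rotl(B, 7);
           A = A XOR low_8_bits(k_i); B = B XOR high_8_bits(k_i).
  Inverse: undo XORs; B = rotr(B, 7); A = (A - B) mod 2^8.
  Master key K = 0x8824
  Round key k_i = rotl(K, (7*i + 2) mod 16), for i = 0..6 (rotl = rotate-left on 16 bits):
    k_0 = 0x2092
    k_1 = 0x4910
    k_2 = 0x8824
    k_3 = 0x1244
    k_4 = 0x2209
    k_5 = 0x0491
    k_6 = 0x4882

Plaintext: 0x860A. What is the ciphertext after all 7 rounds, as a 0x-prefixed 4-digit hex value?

s_0 = plaintext = 0x860A
s_1 = Round(s_0, k_0) = 0x0225
s_2 = Round(s_1, k_1) = 0x37DB
s_3 = Round(s_2, k_2) = 0x3665
s_4 = Round(s_3, k_3) = 0xDFA0
s_5 = Round(s_4, k_4) = 0x7672
s_6 = Round(s_5, k_5) = 0x793D
s_7 = Round(s_6, k_6) = 0x34D6

0x34D6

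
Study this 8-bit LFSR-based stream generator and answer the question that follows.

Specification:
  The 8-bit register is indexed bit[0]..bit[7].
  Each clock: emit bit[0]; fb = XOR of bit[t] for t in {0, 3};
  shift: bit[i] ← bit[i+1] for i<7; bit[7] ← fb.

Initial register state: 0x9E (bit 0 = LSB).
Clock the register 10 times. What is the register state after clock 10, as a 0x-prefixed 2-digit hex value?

reg_0 = 0x9E
clock 1: out=0, reg = 0xCF
clock 2: out=1, reg = 0x67
clock 3: out=1, reg = 0xB3
clock 4: out=1, reg = 0xD9
clock 5: out=1, reg = 0x6C
clock 6: out=0, reg = 0xB6
clock 7: out=0, reg = 0x5B
clock 8: out=1, reg = 0x2D
clock 9: out=1, reg = 0x16
clock 10: out=0, reg = 0x0B

0x0B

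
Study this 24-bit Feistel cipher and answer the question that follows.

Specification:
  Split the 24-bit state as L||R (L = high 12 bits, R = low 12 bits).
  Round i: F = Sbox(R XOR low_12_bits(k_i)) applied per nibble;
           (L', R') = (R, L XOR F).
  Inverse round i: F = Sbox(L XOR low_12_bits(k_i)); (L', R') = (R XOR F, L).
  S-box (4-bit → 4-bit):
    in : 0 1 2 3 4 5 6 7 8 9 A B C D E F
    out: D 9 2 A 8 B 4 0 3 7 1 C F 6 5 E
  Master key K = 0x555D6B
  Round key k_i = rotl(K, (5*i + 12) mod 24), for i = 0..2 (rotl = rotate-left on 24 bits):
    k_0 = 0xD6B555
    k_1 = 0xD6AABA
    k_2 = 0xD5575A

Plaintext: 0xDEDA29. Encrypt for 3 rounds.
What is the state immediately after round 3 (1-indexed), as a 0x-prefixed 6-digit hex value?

0xD9A21F

s_0 = plaintext = 0xDEDA29
s_1 = Round(s_0, k_0) = 0xA293E2
s_2 = Round(s_1, k_1) = 0x3E2D9A
s_3 = Round(s_2, k_2) = 0xD9A21F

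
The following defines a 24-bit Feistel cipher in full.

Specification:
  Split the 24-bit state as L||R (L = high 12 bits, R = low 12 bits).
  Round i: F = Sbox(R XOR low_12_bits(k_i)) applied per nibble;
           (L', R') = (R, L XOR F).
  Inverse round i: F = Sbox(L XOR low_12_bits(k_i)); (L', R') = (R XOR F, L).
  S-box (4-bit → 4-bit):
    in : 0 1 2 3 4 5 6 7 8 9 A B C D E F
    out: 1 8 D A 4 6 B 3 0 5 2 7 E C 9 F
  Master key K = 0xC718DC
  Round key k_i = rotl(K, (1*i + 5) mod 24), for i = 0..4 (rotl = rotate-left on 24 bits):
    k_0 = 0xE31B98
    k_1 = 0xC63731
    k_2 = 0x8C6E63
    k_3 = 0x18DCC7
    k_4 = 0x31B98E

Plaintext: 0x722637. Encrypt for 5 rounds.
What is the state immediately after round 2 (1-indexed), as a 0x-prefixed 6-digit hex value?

s_0 = plaintext = 0x722637
s_1 = Round(s_0, k_0) = 0x637B0D
s_2 = Round(s_1, k_1) = 0xB0D899
s_3 = Round(s_2, k_2) = 0x8990FF
s_4 = Round(s_3, k_3) = 0x0FF639
s_5 = Round(s_4, k_4) = 0x639F8C

0xB0D899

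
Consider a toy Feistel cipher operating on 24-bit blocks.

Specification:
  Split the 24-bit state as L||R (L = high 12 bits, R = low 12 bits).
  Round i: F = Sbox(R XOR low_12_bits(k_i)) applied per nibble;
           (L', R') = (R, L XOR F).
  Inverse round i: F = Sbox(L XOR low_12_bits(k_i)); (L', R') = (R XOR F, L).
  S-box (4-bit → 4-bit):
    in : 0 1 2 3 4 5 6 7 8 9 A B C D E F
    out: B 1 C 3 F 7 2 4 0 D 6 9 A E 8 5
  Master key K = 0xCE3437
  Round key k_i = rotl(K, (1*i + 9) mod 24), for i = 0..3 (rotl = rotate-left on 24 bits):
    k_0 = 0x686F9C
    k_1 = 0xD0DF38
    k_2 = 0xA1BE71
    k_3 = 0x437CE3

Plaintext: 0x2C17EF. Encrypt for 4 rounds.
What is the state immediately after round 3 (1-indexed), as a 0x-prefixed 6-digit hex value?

s_0 = plaintext = 0x2C17EF
s_1 = Round(s_0, k_0) = 0x7EF282
s_2 = Round(s_1, k_1) = 0x282979
s_3 = Round(s_2, k_2) = 0x979632
s_4 = Round(s_3, k_3) = 0x632F98

0x979632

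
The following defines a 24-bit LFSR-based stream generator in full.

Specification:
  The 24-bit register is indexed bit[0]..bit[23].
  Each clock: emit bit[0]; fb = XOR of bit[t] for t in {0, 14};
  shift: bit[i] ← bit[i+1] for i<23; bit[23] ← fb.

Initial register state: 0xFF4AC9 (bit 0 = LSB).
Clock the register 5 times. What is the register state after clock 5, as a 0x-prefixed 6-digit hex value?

0xA7FA56

reg_0 = 0xFF4AC9
clock 1: out=1, reg = 0x7FA564
clock 2: out=0, reg = 0x3FD2B2
clock 3: out=0, reg = 0x9FE959
clock 4: out=1, reg = 0x4FF4AC
clock 5: out=0, reg = 0xA7FA56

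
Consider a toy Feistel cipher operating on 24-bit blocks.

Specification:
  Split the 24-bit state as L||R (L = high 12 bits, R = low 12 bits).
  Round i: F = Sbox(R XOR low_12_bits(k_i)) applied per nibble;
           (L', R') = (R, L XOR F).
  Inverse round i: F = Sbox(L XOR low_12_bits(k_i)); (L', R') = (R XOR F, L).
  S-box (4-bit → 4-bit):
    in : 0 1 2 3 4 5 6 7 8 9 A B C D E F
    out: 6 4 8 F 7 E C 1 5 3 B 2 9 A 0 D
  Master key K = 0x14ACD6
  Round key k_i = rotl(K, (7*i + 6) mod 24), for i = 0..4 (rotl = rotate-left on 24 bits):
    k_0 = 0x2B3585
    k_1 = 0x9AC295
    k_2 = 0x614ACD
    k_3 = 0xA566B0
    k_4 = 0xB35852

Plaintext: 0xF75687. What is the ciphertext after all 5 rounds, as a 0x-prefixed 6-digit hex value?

0xAD4F0C

s_0 = plaintext = 0xF75687
s_1 = Round(s_0, k_0) = 0x68701D
s_2 = Round(s_1, k_1) = 0x01DED2
s_3 = Round(s_2, k_2) = 0xED2750
s_4 = Round(s_3, k_3) = 0x750AD4
s_5 = Round(s_4, k_4) = 0xAD4F0C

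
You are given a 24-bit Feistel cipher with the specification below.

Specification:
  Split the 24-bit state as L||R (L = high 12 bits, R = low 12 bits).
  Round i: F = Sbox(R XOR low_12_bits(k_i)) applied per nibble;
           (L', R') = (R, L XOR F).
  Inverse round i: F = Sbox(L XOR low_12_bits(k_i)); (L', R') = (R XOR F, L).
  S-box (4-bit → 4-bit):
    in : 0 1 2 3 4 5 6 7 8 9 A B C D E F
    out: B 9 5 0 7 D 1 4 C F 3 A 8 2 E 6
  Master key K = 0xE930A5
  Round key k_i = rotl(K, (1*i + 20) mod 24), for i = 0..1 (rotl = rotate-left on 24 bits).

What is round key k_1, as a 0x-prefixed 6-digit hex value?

K = 0xE930A5
k_0 = rotl(K, (1*0+20) mod 24) = rotl(K, 20) = 0x5E930A
k_1 = rotl(K, (1*1+20) mod 24) = rotl(K, 21) = 0xBD2614

0xBD2614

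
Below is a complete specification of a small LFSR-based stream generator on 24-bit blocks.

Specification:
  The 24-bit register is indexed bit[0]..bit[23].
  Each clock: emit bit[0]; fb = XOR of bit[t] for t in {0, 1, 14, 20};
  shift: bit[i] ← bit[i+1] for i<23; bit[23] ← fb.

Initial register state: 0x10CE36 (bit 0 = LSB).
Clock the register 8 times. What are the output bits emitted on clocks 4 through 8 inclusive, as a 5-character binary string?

01100

reg_0 = 0x10CE36
clock 1: out=0, reg = 0x88671B
clock 2: out=1, reg = 0xC4338D
clock 3: out=1, reg = 0xE219C6
clock 4: out=0, reg = 0xF10CE3
clock 5: out=1, reg = 0xF88671
clock 6: out=1, reg = 0x7C4338
clock 7: out=0, reg = 0x3E219C
clock 8: out=0, reg = 0x9F10CE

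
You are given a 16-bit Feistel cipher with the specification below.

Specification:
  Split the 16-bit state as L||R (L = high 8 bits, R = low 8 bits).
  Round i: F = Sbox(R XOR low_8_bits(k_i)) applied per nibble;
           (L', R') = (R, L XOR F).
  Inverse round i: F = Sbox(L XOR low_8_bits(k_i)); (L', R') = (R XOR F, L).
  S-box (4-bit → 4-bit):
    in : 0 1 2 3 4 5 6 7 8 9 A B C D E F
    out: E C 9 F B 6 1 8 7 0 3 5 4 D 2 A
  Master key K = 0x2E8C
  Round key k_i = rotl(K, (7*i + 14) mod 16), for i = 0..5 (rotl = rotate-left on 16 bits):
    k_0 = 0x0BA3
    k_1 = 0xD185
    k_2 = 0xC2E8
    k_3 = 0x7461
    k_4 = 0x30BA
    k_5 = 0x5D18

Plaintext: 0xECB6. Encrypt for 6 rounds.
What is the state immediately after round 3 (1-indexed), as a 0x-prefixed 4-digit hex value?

s_0 = plaintext = 0xECB6
s_1 = Round(s_0, k_0) = 0xB62A
s_2 = Round(s_1, k_1) = 0x2A8C
s_3 = Round(s_2, k_2) = 0x8C31
s_4 = Round(s_3, k_3) = 0x31E2
s_5 = Round(s_4, k_4) = 0xE256
s_6 = Round(s_5, k_5) = 0x5650

0x8C31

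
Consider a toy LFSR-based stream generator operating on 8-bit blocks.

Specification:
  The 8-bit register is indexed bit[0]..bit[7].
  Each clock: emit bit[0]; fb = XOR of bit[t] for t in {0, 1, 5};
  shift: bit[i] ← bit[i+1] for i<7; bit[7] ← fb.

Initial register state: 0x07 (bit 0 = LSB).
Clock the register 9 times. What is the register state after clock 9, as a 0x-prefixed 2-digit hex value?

reg_0 = 0x07
clock 1: out=1, reg = 0x03
clock 2: out=1, reg = 0x01
clock 3: out=1, reg = 0x80
clock 4: out=0, reg = 0x40
clock 5: out=0, reg = 0x20
clock 6: out=0, reg = 0x90
clock 7: out=0, reg = 0x48
clock 8: out=0, reg = 0x24
clock 9: out=0, reg = 0x92

0x92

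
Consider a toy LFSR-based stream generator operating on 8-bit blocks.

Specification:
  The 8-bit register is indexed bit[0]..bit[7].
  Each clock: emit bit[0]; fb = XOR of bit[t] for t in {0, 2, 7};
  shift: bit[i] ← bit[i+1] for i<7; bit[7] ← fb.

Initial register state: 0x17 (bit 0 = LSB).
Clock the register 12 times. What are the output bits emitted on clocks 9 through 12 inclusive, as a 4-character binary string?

reg_0 = 0x17
clock 1: out=1, reg = 0x0B
clock 2: out=1, reg = 0x85
clock 3: out=1, reg = 0xC2
clock 4: out=0, reg = 0xE1
clock 5: out=1, reg = 0x70
clock 6: out=0, reg = 0x38
clock 7: out=0, reg = 0x1C
clock 8: out=0, reg = 0x8E
clock 9: out=0, reg = 0x47
clock 10: out=1, reg = 0x23
clock 11: out=1, reg = 0x91
clock 12: out=1, reg = 0x48

0111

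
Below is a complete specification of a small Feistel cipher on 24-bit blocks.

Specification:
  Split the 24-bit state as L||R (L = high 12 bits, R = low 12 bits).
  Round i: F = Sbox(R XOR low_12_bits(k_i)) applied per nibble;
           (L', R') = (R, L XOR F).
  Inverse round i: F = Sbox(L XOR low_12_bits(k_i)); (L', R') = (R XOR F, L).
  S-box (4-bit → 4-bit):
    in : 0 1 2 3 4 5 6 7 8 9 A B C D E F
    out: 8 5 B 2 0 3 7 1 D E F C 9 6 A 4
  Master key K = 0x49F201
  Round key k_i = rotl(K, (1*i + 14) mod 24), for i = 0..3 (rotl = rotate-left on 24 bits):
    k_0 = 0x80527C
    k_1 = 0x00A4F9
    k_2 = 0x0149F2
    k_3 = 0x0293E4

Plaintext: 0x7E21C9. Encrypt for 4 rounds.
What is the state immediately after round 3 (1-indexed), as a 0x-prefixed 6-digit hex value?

s_0 = plaintext = 0x7E21C9
s_1 = Round(s_0, k_0) = 0x1C9521
s_2 = Round(s_1, k_1) = 0x5214A4
s_3 = Round(s_2, k_2) = 0x4A4316
s_4 = Round(s_3, k_3) = 0x316CEF

0x4A4316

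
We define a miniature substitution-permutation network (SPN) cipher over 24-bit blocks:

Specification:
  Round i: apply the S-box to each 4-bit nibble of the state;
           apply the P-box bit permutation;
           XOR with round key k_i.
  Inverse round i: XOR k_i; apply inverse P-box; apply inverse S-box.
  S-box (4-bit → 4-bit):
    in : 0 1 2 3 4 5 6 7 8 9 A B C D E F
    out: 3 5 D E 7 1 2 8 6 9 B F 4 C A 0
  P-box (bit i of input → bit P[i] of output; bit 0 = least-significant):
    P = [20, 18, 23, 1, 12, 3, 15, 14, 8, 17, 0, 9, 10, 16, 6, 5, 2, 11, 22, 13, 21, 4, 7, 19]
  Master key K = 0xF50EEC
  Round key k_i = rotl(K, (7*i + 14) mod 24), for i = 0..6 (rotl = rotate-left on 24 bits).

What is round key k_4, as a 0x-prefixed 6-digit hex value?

K = 0xF50EEC
k_0 = rotl(K, (7*0+14) mod 24) = rotl(K, 14) = 0xBB3D43
k_1 = rotl(K, (7*1+14) mod 24) = rotl(K, 21) = 0x9EA1DD
k_2 = rotl(K, (7*2+14) mod 24) = rotl(K, 4) = 0x50EECF
k_3 = rotl(K, (7*3+14) mod 24) = rotl(K, 11) = 0x7767A8
k_4 = rotl(K, (7*4+14) mod 24) = rotl(K, 18) = 0xB3D43B

0xB3D43B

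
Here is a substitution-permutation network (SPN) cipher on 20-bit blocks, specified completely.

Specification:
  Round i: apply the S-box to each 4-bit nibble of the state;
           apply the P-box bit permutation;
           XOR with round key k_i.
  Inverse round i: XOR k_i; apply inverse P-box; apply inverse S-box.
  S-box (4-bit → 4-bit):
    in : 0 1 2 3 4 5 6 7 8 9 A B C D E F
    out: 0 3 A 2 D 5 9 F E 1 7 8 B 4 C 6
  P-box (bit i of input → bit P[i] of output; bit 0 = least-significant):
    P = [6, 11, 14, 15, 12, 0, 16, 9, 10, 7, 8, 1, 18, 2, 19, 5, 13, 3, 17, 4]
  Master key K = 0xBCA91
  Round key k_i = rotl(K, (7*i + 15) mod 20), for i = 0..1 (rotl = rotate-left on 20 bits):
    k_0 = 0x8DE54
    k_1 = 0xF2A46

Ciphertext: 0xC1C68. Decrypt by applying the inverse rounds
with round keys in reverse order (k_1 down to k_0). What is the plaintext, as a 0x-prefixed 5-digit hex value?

s_0 = ciphertext = 0xC1C68
s_1 = InvRound(s_0, k_1) = 0xA2640
s_2 = InvRound(s_1, k_0) = 0x43098

0x43098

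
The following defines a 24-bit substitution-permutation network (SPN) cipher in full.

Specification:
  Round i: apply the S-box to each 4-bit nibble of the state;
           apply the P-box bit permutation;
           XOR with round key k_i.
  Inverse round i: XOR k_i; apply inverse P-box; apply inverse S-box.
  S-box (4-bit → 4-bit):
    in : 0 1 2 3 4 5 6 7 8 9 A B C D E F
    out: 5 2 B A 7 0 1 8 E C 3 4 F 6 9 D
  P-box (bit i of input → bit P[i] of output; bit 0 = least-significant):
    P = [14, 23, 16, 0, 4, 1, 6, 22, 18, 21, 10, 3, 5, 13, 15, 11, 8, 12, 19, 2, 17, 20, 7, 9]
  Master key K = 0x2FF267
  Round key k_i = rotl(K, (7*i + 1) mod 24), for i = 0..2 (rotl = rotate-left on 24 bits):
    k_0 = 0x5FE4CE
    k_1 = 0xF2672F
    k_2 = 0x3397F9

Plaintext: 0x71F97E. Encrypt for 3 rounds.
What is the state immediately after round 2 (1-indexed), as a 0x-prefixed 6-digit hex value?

0x8E4E3A

s_0 = plaintext = 0x71F97E
s_1 = Round(s_0, k_0) = 0x1F3AE7
s_2 = Round(s_1, k_1) = 0x8E4E3A
s_3 = Round(s_2, k_2) = 0xE77457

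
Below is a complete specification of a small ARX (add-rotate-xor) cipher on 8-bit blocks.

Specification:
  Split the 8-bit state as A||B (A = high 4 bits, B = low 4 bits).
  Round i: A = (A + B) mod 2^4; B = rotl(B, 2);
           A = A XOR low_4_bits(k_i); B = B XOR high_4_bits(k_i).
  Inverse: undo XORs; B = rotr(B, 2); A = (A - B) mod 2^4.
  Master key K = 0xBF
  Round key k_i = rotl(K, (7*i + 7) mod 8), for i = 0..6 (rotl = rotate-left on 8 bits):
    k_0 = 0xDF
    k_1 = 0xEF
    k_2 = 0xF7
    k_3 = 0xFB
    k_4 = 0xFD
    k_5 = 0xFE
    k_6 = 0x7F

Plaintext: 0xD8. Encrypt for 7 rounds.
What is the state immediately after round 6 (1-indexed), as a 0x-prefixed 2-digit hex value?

s_0 = plaintext = 0xD8
s_1 = Round(s_0, k_0) = 0xAF
s_2 = Round(s_1, k_1) = 0x61
s_3 = Round(s_2, k_2) = 0x0B
s_4 = Round(s_3, k_3) = 0x01
s_5 = Round(s_4, k_4) = 0xCB
s_6 = Round(s_5, k_5) = 0x91
s_7 = Round(s_6, k_6) = 0x53

0x91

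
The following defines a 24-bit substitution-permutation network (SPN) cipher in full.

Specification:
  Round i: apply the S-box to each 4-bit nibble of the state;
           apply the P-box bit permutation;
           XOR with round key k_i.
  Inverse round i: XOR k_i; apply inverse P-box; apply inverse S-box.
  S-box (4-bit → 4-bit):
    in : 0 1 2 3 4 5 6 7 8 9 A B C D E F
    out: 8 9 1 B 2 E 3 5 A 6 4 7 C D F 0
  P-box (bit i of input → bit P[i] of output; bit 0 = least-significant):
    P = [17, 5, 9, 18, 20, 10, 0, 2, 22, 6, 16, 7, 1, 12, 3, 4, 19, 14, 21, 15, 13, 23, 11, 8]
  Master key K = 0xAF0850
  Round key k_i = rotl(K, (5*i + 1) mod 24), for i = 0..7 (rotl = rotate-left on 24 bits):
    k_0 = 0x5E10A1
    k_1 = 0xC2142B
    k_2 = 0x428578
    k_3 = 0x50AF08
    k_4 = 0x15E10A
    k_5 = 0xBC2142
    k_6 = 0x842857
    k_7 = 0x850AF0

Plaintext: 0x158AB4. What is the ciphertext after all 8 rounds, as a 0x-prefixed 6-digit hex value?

0x759C29

s_0 = plaintext = 0x158AB4
s_1 = Round(s_0, k_0) = 0x6FE590
s_2 = Round(s_1, k_1) = 0x4720F0
s_3 = Round(s_2, k_2) = 0xEE85FA
s_4 = Round(s_3, k_3) = 0xF954D8
s_5 = Round(s_4, k_4) = 0x21B177
s_6 = Round(s_5, k_5) = 0xE693C9
s_7 = Round(s_6, k_6) = 0x4C53BA
s_8 = Round(s_7, k_7) = 0x759C29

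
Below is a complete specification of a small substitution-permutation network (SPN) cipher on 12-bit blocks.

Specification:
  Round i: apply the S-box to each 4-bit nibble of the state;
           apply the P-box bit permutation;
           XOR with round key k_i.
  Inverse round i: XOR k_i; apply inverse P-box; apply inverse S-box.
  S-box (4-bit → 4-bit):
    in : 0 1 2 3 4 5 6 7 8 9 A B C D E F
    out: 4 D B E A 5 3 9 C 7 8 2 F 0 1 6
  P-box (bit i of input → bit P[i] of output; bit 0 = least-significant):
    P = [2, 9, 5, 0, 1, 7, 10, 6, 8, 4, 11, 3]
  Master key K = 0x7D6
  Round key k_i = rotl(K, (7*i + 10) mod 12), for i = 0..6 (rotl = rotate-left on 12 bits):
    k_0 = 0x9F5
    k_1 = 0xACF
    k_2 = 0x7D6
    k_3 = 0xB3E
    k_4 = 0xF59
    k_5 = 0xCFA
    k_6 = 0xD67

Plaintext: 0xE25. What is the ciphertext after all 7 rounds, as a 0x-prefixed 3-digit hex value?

0x69D

s_0 = plaintext = 0xE25
s_1 = Round(s_0, k_0) = 0x813
s_2 = Round(s_1, k_1) = 0x4A4
s_3 = Round(s_2, k_2) = 0x58F
s_4 = Round(s_3, k_3) = 0x45E
s_5 = Round(s_4, k_4) = 0xB47
s_6 = Round(s_5, k_5) = 0xC2F
s_7 = Round(s_6, k_6) = 0x69D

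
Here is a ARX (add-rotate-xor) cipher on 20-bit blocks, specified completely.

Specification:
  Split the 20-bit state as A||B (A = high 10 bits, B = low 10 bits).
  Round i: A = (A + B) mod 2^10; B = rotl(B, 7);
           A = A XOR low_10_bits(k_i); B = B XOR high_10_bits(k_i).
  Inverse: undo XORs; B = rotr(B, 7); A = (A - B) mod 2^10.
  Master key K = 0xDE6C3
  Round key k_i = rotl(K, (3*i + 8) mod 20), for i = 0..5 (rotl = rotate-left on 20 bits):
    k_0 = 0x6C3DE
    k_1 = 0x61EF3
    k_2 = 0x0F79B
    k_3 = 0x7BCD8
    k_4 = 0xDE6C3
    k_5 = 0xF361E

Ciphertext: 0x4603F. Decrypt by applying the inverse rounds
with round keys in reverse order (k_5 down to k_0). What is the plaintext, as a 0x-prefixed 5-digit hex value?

s_0 = ciphertext = 0x4603F
s_1 = InvRound(s_0, k_5) = 0xDBF97
s_2 = InvRound(s_1, k_4) = 0x8EF71
s_3 = InvRound(s_2, k_3) = 0x7B8F5
s_4 = InvRound(s_3, k_2) = 0x0D241
s_5 = InvRound(s_4, k_1) = 0x24237
s_6 = InvRound(s_5, k_0) = 0xC3C3F

0xC3C3F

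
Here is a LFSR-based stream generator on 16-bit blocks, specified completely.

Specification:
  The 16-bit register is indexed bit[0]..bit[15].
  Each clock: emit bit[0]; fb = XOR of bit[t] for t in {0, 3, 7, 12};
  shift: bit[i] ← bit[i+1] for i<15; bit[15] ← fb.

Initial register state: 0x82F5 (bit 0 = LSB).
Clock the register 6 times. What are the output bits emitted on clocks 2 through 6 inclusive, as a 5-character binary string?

01011

reg_0 = 0x82F5
clock 1: out=1, reg = 0x417A
clock 2: out=0, reg = 0xA0BD
clock 3: out=1, reg = 0xD05E
clock 4: out=0, reg = 0x682F
clock 5: out=1, reg = 0x3417
clock 6: out=1, reg = 0x1A0B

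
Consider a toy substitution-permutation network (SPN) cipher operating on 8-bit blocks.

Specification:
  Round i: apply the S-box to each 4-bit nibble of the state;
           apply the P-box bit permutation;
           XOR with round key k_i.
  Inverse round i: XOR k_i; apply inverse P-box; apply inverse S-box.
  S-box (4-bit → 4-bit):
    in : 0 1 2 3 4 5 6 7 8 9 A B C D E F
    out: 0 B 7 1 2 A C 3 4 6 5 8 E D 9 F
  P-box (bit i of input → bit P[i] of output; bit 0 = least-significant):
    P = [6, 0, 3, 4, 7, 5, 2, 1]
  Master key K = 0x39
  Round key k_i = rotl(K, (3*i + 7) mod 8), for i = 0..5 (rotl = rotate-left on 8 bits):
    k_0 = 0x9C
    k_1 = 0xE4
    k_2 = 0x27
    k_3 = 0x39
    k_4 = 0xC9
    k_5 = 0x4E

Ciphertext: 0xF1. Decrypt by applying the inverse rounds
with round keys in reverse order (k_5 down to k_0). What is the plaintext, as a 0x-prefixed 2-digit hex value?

0x95

s_0 = ciphertext = 0xF1
s_1 = InvRound(s_0, k_5) = 0xFC
s_2 = InvRound(s_1, k_4) = 0x95
s_3 = InvRound(s_2, k_3) = 0x28
s_4 = InvRound(s_3, k_2) = 0x69
s_5 = InvRound(s_4, k_1) = 0xA9
s_6 = InvRound(s_5, k_0) = 0x95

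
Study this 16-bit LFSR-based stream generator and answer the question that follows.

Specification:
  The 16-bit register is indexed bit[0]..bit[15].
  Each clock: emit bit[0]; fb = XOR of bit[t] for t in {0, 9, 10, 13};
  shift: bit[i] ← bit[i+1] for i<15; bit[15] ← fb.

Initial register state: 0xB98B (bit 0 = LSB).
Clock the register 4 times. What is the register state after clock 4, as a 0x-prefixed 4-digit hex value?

reg_0 = 0xB98B
clock 1: out=1, reg = 0x5CC5
clock 2: out=1, reg = 0x2E62
clock 3: out=0, reg = 0x9731
clock 4: out=1, reg = 0xCB98

0xCB98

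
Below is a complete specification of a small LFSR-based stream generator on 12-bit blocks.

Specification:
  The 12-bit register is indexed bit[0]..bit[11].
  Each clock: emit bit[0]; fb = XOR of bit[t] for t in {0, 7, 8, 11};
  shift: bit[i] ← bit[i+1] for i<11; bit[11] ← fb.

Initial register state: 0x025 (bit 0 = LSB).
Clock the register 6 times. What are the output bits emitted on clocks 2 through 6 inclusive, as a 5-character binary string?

01001

reg_0 = 0x025
clock 1: out=1, reg = 0x812
clock 2: out=0, reg = 0xC09
clock 3: out=1, reg = 0x604
clock 4: out=0, reg = 0x302
clock 5: out=0, reg = 0x981
clock 6: out=1, reg = 0x4C0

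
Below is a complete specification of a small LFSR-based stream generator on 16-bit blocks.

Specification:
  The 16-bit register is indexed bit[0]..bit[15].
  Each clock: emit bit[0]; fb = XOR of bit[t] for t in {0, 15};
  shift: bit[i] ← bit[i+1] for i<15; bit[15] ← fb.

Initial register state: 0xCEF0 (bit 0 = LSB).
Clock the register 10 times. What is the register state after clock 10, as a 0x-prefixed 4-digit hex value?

reg_0 = 0xCEF0
clock 1: out=0, reg = 0xE778
clock 2: out=0, reg = 0xF3BC
clock 3: out=0, reg = 0xF9DE
clock 4: out=0, reg = 0xFCEF
clock 5: out=1, reg = 0x7E77
clock 6: out=1, reg = 0xBF3B
clock 7: out=1, reg = 0x5F9D
clock 8: out=1, reg = 0xAFCE
clock 9: out=0, reg = 0xD7E7
clock 10: out=1, reg = 0x6BF3

0x6BF3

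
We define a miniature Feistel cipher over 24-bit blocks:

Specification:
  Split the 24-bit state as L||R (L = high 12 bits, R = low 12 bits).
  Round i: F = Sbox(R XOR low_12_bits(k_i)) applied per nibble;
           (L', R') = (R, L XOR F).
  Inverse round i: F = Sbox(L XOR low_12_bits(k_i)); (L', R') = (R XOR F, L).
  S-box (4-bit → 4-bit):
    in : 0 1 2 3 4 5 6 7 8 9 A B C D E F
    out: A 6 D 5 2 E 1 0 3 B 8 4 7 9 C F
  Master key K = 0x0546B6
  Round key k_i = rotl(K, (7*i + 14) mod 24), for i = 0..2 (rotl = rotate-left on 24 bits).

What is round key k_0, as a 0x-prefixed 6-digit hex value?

0xAD8151

K = 0x0546B6
k_0 = rotl(K, (7*0+14) mod 24) = rotl(K, 14) = 0xAD8151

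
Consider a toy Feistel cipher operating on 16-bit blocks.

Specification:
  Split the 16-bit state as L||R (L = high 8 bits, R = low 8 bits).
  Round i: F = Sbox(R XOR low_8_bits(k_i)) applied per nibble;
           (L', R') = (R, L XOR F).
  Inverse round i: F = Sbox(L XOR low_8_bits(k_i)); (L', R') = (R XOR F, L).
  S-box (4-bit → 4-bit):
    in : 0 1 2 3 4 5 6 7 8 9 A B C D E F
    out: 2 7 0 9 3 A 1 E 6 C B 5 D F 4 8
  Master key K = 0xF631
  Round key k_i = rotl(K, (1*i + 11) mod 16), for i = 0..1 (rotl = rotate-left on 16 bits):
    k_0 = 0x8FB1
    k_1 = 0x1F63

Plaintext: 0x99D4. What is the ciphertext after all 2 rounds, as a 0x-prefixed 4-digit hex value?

s_0 = plaintext = 0x99D4
s_1 = Round(s_0, k_0) = 0xD483
s_2 = Round(s_1, k_1) = 0x8396

0x8396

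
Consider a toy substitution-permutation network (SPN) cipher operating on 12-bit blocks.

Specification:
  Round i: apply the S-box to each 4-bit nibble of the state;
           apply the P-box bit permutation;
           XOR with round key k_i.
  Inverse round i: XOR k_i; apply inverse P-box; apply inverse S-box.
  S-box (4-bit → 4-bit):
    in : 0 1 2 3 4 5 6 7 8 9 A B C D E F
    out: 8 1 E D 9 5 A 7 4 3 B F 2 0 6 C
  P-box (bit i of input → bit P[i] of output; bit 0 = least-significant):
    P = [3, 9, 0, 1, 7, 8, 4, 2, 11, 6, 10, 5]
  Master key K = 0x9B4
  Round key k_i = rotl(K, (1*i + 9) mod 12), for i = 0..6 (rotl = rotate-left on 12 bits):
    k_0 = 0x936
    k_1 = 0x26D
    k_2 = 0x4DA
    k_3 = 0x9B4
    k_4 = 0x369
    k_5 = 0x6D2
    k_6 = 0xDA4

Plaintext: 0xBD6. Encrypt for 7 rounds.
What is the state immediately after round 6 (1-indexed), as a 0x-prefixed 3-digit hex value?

s_0 = plaintext = 0xBD6
s_1 = Round(s_0, k_0) = 0x754
s_2 = Round(s_1, k_1) = 0xEB7
s_3 = Round(s_2, k_2) = 0x307
s_4 = Round(s_3, k_3) = 0x799
s_5 = Round(s_4, k_4) = 0xCA1
s_6 = Round(s_5, k_5) = 0x71E
s_7 = Round(s_6, k_6) = 0x365

0x71E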